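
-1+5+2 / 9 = 38 / 9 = 4.22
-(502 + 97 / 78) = -39253 / 78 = -503.24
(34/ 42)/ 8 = 17/ 168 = 0.10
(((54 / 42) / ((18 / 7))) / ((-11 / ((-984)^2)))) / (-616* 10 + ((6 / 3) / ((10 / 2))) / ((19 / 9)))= 22996080 / 3218501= 7.14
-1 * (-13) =13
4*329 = 1316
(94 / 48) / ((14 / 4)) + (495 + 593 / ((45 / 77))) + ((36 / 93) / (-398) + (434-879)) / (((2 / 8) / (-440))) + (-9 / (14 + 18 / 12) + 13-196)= 6098092022557 / 7772940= 784528.38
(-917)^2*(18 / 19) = 15136002 / 19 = 796631.68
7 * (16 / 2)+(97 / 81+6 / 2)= 4876 / 81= 60.20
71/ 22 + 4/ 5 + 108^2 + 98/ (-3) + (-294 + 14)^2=29711669/ 330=90035.36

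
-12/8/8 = -3/16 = -0.19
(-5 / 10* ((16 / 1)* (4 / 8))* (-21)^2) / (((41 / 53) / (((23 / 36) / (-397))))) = 59731 / 16277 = 3.67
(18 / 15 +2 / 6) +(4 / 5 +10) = 37 / 3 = 12.33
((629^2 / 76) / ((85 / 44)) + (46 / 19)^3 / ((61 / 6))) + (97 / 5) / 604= 681363863815 / 252712996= 2696.20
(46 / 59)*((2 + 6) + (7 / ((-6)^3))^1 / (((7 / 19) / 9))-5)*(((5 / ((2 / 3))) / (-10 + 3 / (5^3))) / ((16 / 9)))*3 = -2.18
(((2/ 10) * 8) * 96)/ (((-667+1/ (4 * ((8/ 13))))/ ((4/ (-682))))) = 49152/ 36369355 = 0.00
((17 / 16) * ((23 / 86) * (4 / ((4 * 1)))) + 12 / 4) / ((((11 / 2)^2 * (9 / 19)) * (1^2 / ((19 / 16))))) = 1631359 / 5993856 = 0.27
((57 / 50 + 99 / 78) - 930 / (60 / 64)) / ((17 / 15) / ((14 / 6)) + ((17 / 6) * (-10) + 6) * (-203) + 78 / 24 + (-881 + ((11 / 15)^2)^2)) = -18235683900 / 67383684199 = -0.27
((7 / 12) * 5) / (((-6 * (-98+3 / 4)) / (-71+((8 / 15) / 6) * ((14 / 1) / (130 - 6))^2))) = -10746211 / 30280149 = -0.35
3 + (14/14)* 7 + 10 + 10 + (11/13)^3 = 30.61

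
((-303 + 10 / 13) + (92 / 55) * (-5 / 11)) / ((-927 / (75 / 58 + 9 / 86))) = 276907505 / 606113079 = 0.46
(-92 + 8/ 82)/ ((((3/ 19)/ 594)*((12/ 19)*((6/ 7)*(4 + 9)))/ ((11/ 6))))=-48005419/ 533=-90066.45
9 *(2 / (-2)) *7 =-63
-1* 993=-993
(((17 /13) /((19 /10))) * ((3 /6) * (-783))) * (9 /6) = -199665 /494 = -404.18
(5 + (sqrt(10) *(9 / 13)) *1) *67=603 *sqrt(10) / 13 + 335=481.68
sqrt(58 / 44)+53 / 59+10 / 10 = sqrt(638) / 22+112 / 59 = 3.05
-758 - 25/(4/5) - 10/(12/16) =-9631/12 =-802.58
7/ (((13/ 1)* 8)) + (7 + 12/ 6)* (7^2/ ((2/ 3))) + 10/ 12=206669/ 312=662.40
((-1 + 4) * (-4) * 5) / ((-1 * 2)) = 30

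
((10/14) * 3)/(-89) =-15/623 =-0.02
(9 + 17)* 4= 104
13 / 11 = 1.18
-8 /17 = -0.47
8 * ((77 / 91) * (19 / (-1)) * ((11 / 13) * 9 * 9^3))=-120669912 / 169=-714023.15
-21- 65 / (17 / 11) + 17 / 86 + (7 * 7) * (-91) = -6610961 / 1462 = -4521.86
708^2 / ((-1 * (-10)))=250632 / 5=50126.40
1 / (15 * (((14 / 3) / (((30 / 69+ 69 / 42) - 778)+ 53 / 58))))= -11.07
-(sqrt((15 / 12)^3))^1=-5 * sqrt(5) / 8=-1.40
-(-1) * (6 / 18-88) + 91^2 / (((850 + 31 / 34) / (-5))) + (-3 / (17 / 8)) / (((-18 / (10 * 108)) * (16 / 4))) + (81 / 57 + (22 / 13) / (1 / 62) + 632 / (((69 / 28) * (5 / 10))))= 201221638338 / 399152741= 504.12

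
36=36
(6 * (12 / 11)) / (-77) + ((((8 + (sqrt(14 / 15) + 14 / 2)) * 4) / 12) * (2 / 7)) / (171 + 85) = -0.08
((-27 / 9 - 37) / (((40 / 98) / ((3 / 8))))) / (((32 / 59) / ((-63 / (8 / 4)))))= 546399 / 256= 2134.37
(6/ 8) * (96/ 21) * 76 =1824/ 7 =260.57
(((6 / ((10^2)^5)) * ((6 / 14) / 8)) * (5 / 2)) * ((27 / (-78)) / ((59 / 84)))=-0.00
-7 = -7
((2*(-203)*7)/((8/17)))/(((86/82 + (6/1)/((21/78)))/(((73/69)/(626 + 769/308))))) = -38970724639/89450576661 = -0.44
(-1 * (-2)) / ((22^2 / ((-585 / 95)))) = -117 / 4598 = -0.03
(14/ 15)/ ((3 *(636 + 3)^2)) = 14/ 18374445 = 0.00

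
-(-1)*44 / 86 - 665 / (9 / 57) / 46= -540269 / 5934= -91.05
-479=-479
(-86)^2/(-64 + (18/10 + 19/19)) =-18490/153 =-120.85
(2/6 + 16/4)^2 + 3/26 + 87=24779/234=105.89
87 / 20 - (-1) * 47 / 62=3167 / 620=5.11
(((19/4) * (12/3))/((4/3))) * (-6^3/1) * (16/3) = -16416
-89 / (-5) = 89 / 5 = 17.80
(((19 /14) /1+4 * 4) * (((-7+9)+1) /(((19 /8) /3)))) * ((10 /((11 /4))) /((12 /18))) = 524880 /1463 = 358.77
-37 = -37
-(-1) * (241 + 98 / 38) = 4628 / 19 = 243.58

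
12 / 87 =4 / 29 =0.14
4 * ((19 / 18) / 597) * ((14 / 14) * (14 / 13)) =532 / 69849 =0.01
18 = 18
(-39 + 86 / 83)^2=9928801 / 6889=1441.25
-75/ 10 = -15/ 2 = -7.50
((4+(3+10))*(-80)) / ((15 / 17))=-4624 / 3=-1541.33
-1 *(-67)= 67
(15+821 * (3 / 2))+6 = 2505 / 2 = 1252.50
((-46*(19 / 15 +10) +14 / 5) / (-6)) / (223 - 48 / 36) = 3866 / 9975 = 0.39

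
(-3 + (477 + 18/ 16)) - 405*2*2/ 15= 2937/ 8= 367.12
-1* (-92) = 92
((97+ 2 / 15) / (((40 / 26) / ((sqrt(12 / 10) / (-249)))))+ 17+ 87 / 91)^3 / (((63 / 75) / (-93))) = -104890996829144825647 / 163527544498500+ 1682446262436522579887 * sqrt(30) / 309776185309500000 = -611679.36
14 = 14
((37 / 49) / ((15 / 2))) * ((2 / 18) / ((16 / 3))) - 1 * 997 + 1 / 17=-298962091 / 299880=-996.94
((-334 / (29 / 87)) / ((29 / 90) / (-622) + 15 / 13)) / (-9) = 96.53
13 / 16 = 0.81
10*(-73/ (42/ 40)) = -14600/ 21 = -695.24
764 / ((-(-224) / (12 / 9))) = 191 / 42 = 4.55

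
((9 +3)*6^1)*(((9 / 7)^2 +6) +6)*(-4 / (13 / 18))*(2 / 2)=-3468096 / 637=-5444.42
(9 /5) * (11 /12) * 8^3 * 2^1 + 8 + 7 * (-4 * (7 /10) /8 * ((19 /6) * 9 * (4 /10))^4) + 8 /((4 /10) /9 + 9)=-201877287943 /5087500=-39681.04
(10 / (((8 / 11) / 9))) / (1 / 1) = 495 / 4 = 123.75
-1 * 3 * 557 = -1671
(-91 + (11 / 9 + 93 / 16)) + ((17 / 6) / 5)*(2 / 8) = -83.82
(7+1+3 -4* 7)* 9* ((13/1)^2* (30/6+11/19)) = -2740842/19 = -144254.84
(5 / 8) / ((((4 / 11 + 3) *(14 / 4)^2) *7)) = 55 / 25382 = 0.00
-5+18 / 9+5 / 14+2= -9 / 14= -0.64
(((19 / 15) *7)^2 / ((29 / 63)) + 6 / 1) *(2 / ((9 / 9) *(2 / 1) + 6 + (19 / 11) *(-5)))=-2819806 / 5075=-555.63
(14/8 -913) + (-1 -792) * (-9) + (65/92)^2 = 52698973/8464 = 6226.25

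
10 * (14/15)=28/3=9.33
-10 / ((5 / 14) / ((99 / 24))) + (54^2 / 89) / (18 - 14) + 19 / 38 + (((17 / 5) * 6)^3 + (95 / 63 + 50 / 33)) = 64651975441 / 7709625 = 8385.88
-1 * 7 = -7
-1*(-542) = 542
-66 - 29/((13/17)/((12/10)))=-7248/65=-111.51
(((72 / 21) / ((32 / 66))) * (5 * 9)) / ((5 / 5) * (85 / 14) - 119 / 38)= 84645 / 782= 108.24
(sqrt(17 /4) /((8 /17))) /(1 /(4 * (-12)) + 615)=51 * sqrt(17) /29519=0.01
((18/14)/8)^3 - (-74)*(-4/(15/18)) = -311890371/878080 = -355.20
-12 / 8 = -3 / 2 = -1.50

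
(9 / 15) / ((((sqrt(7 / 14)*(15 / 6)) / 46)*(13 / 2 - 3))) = 552*sqrt(2) / 175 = 4.46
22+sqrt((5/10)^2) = 45/2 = 22.50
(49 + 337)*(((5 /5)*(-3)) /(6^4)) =-193 /216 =-0.89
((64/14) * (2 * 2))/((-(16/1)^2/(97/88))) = -97/1232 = -0.08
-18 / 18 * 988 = -988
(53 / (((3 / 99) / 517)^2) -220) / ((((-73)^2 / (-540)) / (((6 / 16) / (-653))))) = 6247983192165 / 6959674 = 897740.78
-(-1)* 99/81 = 11/9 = 1.22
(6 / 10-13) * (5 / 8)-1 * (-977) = 3877 / 4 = 969.25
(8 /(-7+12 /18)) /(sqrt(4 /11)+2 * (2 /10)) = 330 /133 - 150 * sqrt(11) /133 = -1.26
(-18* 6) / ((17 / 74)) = -7992 / 17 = -470.12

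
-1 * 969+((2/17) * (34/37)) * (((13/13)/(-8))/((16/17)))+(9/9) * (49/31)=-35508687/36704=-967.43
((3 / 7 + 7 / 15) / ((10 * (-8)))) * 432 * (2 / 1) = -1692 / 175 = -9.67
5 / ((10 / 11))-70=-129 / 2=-64.50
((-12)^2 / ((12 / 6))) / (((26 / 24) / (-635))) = -548640 / 13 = -42203.08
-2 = -2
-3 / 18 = -1 / 6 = -0.17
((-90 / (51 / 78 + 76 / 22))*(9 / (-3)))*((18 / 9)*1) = 30888 / 235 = 131.44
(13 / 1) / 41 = 13 / 41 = 0.32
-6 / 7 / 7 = -0.12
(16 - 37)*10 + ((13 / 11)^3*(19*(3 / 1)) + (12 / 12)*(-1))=-155612 / 1331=-116.91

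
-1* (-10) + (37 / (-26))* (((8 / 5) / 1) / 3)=1802 / 195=9.24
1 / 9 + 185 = 1666 / 9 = 185.11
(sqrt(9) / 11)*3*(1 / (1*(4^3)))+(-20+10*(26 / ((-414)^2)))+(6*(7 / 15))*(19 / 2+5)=3109223693 / 150828480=20.61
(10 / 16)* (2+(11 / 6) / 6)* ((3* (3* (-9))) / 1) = -3735 / 32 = -116.72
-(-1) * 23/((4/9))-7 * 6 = 39/4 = 9.75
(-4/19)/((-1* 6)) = 2/57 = 0.04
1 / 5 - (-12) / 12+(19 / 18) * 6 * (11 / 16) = 1333 / 240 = 5.55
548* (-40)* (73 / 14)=-800080 / 7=-114297.14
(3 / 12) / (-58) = -1 / 232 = -0.00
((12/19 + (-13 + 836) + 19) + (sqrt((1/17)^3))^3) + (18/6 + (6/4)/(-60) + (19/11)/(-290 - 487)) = 845.60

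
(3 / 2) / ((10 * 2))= 3 / 40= 0.08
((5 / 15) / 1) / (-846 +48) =-1 / 2394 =-0.00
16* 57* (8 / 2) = 3648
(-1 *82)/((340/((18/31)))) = -369/2635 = -0.14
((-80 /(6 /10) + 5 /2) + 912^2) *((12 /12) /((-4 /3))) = -4989679 /8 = -623709.88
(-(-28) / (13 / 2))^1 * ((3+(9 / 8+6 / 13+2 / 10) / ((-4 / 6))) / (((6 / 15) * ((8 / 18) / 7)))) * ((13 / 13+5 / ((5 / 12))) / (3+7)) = 146853 / 2080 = 70.60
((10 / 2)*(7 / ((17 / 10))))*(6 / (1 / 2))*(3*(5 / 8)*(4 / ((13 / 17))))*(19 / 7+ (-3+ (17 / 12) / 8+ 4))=9429.09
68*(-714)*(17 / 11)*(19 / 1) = -15682296 / 11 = -1425663.27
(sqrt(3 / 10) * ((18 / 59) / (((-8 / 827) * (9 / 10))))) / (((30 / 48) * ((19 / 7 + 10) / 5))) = -11578 * sqrt(30) / 5251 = -12.08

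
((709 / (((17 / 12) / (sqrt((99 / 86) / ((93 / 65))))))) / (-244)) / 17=-2127 * sqrt(5718570) / 46998914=-0.11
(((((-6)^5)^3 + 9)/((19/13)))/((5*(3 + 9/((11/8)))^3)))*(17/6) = -15367264821707513/73316250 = -209602439.05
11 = 11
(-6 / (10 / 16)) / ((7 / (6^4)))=-62208 / 35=-1777.37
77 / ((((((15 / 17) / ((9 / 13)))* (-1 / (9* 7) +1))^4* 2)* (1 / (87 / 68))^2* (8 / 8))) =214918742021589837 / 8440538649920000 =25.46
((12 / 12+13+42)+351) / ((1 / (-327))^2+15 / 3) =81.40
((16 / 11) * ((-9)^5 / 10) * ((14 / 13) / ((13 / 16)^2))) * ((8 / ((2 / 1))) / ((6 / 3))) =-3386105856 / 120835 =-28022.56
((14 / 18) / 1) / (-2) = -7 / 18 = -0.39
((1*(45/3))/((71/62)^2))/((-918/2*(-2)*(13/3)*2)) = 4805/3342183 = 0.00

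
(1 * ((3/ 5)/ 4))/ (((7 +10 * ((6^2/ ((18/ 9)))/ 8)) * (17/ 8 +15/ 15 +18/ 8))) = 12/ 12685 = 0.00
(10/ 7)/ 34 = 5/ 119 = 0.04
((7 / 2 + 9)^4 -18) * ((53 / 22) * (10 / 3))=103439305 / 528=195907.77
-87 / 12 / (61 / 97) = -2813 / 244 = -11.53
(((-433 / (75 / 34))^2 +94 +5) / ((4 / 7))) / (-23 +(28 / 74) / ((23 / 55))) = -3059.61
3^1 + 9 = 12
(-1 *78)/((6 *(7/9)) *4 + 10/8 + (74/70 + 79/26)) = -425880/131107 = -3.25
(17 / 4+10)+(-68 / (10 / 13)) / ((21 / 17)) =-24071 / 420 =-57.31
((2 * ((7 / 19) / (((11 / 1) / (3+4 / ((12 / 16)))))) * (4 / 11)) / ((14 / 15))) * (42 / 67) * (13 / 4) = 68250 / 154033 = 0.44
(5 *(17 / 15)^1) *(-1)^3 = -17 / 3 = -5.67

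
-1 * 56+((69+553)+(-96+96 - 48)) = 518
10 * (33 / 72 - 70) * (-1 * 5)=41725 / 12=3477.08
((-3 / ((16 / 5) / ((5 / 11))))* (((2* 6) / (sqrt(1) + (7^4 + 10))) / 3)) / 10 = -5 / 70752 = -0.00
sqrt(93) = 9.64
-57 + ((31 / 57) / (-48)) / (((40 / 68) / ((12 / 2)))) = -260447 / 4560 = -57.12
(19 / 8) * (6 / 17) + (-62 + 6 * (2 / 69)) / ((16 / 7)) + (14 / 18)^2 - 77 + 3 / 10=-129605003 / 1266840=-102.31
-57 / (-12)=19 / 4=4.75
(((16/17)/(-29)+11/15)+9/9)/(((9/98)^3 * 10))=5919156488/26954775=219.60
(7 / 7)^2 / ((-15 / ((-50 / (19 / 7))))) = 70 / 57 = 1.23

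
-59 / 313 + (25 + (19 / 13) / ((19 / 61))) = 120051 / 4069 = 29.50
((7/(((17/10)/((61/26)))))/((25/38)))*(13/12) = 8113/510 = 15.91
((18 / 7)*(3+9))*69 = 14904 / 7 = 2129.14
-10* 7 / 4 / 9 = -1.94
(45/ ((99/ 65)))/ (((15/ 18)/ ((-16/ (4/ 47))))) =-6665.45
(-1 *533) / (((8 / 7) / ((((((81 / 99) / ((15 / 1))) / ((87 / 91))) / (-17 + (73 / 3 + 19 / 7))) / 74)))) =-0.04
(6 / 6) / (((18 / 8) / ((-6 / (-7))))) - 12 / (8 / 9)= -551 / 42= -13.12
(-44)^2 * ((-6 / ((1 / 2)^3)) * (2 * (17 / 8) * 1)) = -394944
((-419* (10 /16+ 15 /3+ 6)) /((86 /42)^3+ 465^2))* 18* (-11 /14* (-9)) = -45934026831 /16020313856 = -2.87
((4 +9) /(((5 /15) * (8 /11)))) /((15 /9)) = 1287 /40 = 32.18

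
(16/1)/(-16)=-1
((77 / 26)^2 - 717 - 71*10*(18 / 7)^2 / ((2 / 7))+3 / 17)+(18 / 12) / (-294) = -2412845490 / 140777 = -17139.49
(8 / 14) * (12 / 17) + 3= 3.40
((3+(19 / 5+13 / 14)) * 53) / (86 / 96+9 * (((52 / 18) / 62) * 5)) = 21332712 / 155855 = 136.88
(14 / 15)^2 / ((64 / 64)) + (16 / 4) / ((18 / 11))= 746 / 225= 3.32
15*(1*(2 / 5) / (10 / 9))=27 / 5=5.40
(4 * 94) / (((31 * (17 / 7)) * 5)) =2632 / 2635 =1.00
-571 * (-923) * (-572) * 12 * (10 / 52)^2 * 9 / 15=-80271180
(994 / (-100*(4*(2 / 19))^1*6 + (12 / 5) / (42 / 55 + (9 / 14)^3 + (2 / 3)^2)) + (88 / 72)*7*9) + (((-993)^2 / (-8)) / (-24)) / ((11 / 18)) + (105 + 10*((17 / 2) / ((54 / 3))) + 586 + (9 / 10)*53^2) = 18430688262842983 / 1575179765280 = 11700.69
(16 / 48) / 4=1 / 12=0.08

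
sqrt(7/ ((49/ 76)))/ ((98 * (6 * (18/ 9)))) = sqrt(133)/ 4116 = 0.00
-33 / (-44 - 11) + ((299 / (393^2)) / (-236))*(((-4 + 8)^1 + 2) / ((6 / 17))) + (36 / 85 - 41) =-123857409727 / 3098246940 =-39.98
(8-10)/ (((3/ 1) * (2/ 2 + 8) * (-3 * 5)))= 2/ 405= 0.00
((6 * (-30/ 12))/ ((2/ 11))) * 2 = -165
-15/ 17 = -0.88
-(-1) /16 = 1 /16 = 0.06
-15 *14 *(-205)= 43050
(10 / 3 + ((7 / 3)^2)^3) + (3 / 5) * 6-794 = -2280613 / 3645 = -625.68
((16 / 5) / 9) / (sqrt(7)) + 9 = 16*sqrt(7) / 315 + 9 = 9.13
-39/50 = -0.78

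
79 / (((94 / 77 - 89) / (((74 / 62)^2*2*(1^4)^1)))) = -16655254 / 6495399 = -2.56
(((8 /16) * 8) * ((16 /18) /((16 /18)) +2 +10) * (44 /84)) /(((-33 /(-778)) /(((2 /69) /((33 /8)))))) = 647296 /143451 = 4.51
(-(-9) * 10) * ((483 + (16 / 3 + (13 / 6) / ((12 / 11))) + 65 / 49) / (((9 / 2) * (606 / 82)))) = 355578035 / 267246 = 1330.53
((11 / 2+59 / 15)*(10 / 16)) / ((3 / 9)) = 283 / 16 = 17.69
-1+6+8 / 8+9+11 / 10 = 161 / 10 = 16.10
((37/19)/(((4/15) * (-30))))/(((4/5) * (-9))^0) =-37/152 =-0.24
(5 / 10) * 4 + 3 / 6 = 5 / 2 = 2.50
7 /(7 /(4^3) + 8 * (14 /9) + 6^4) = 4032 /753727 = 0.01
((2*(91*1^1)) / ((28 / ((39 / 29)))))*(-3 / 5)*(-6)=4563 / 145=31.47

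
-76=-76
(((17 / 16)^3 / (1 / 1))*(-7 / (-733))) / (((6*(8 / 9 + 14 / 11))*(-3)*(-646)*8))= 22253 / 390644105216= 0.00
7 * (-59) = -413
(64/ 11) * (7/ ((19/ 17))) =7616/ 209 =36.44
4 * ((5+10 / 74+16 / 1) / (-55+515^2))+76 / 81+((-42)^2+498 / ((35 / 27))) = 2149.11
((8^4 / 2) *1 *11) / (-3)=-22528 / 3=-7509.33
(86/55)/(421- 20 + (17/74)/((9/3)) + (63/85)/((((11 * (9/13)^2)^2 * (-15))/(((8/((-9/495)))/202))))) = 23897322756/6129781294877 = 0.00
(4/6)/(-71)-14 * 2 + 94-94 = -5966/213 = -28.01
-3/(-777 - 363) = 1/380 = 0.00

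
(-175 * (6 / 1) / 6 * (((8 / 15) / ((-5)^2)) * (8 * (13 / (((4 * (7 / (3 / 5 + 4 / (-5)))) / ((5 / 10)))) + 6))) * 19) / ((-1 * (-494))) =-6668 / 975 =-6.84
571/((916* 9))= 0.07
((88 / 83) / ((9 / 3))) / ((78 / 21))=308 / 3237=0.10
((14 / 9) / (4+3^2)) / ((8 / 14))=49 / 234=0.21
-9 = -9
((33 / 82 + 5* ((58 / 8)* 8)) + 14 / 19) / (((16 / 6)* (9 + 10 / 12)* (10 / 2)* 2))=816471 / 735376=1.11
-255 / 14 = -18.21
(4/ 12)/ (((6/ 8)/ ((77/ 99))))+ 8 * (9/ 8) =757/ 81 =9.35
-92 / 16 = -23 / 4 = -5.75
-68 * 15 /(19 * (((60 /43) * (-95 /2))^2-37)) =-1885980 /153027653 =-0.01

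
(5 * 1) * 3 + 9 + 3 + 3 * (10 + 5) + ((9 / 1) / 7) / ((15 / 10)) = 510 / 7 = 72.86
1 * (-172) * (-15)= 2580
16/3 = 5.33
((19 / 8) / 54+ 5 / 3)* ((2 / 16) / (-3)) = -739 / 10368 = -0.07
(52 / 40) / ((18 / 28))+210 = 9541 / 45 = 212.02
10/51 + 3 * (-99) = -15137/51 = -296.80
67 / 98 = 0.68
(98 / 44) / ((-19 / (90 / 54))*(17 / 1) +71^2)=245 / 533192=0.00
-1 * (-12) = 12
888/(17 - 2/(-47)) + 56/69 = 108320/2047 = 52.92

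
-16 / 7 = -2.29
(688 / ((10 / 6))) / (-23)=-2064 / 115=-17.95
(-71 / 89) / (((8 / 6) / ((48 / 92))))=-639 / 2047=-0.31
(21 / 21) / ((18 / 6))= 1 / 3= 0.33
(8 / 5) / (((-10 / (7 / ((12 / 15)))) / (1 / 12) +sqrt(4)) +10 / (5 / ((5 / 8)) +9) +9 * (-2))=-476 / 8665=-0.05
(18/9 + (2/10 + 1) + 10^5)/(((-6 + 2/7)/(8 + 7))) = -1312542/5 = -262508.40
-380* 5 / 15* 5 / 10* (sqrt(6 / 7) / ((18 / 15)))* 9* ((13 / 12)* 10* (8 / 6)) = -61750* sqrt(42) / 63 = -6352.15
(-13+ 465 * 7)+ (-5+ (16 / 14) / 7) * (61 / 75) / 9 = 35738231 / 11025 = 3241.56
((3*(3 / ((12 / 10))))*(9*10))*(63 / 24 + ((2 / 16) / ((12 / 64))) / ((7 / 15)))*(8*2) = 306450 / 7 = 43778.57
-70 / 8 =-35 / 4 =-8.75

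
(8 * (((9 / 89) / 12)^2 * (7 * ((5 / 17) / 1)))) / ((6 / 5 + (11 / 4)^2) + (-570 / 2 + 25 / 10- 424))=-12600 / 7516419083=-0.00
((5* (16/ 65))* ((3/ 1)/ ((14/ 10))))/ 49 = 240/ 4459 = 0.05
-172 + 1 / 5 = -859 / 5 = -171.80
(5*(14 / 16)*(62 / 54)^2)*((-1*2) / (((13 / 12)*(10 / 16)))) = -53816 / 3159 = -17.04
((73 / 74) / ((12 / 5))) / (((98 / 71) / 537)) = 159.91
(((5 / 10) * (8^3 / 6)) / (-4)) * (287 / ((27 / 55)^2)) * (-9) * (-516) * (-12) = 19113740800 / 27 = 707916325.93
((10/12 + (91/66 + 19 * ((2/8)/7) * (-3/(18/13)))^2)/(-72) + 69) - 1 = 67.99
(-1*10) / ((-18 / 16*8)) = 1.11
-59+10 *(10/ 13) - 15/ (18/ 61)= -7967/ 78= -102.14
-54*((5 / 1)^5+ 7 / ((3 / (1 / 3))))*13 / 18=-121905.33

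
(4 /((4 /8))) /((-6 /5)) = -20 /3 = -6.67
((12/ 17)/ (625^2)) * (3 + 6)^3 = 8748/ 6640625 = 0.00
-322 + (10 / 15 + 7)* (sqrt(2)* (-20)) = -322 - 460* sqrt(2) / 3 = -538.85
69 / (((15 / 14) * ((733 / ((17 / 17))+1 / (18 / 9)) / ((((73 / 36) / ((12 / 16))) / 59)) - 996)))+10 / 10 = 11004587 / 10957575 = 1.00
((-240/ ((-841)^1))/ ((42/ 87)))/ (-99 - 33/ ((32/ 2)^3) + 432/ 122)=-0.01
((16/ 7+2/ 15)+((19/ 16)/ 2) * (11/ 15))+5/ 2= 5997/ 1120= 5.35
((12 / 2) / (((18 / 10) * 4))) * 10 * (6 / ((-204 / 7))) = -175 / 102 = -1.72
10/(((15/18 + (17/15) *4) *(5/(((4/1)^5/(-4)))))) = -15360/161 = -95.40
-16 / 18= -8 / 9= -0.89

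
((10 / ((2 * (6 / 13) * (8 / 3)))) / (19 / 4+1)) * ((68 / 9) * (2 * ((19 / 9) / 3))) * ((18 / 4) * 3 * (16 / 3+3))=524875 / 621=845.21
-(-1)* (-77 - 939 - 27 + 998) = -45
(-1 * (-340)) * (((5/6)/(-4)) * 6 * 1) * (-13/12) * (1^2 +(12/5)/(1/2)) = 32045/12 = 2670.42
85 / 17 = 5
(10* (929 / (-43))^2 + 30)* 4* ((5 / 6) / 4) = 21714700 / 5547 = 3914.67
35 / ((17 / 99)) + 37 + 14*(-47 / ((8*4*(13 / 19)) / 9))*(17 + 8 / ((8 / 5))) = -10094657 / 1768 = -5709.65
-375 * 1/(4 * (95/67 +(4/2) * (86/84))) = -27.05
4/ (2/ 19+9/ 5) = 380/ 181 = 2.10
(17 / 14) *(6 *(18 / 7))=918 / 49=18.73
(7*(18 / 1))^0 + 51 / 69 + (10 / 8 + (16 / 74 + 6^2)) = 133455 / 3404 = 39.21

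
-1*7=-7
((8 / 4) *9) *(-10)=-180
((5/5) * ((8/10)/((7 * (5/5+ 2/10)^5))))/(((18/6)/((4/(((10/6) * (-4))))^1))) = -125/13608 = -0.01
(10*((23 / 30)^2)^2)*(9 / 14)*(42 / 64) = 1.46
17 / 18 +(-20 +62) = 773 / 18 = 42.94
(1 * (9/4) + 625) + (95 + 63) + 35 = 3281/4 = 820.25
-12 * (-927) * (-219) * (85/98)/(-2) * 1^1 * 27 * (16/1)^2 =357822593280/49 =7302501903.67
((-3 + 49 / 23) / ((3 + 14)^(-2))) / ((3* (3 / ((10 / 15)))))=-11560 / 621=-18.62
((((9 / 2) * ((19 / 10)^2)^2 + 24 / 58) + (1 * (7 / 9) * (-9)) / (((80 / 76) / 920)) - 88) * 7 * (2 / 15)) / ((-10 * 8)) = 24956583533 / 348000000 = 71.71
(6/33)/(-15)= -2/165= -0.01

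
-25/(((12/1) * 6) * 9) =-25/648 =-0.04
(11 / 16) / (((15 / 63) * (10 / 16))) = 4.62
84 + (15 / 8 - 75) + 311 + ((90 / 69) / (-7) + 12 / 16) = 415301 / 1288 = 322.44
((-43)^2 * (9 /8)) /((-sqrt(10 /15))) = -16641 * sqrt(6) /16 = -2547.62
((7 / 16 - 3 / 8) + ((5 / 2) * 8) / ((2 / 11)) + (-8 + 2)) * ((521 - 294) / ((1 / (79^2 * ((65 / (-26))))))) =-11794085775 / 32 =-368565180.47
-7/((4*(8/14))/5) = -245/16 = -15.31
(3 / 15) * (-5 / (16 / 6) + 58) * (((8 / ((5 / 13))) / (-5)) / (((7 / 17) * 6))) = -99229 / 5250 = -18.90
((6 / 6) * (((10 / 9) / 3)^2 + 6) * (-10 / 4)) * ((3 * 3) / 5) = -27.62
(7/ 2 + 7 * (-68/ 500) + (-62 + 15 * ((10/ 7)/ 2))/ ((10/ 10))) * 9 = -438.64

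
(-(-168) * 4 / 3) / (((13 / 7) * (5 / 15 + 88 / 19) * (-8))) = -11172 / 3679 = -3.04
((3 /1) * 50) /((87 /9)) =450 /29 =15.52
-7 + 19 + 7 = 19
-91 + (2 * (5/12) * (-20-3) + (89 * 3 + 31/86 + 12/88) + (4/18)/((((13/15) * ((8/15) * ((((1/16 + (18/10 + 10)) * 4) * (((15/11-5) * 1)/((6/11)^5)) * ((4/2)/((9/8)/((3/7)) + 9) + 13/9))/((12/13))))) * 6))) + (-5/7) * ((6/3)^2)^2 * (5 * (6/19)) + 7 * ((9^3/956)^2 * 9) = 2921253407329829516032453/16605705647983852191792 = 175.92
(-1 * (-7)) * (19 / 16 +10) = 1253 / 16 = 78.31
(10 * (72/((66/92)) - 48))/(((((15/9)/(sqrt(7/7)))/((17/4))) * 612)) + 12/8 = 81/22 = 3.68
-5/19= -0.26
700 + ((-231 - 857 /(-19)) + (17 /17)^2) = 9787 /19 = 515.11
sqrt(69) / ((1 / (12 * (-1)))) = -12 * sqrt(69) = -99.68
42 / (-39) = -14 / 13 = -1.08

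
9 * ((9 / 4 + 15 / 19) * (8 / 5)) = 4158 / 95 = 43.77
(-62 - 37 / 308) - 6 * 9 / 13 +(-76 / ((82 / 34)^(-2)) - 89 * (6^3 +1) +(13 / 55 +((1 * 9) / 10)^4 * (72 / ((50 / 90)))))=-71367847027227 / 3616112500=-19736.07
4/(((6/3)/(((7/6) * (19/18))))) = 133/54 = 2.46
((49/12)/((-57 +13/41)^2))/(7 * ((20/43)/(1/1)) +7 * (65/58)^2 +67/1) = 60790003/3781025665968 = 0.00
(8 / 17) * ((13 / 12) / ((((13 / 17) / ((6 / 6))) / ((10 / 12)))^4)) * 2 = 3070625 / 2135484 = 1.44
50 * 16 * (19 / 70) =1520 / 7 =217.14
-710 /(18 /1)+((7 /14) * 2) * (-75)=-1030 /9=-114.44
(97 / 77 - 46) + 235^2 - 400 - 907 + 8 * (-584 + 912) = 4350289 / 77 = 56497.26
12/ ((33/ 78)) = 312/ 11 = 28.36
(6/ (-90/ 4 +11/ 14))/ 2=-21/ 152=-0.14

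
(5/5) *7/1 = 7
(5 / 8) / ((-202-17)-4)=-5 / 1784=-0.00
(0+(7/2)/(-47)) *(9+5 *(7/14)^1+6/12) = -0.89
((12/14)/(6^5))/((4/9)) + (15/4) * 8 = 120961/4032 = 30.00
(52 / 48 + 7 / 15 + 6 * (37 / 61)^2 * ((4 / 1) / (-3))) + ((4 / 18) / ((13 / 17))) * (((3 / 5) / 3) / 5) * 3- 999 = -1000.36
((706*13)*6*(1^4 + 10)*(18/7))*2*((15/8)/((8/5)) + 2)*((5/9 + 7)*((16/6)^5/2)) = 407734632448/81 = 5033760894.42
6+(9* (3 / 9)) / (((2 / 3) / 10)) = 51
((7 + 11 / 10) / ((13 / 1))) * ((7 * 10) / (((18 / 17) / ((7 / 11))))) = 7497 / 286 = 26.21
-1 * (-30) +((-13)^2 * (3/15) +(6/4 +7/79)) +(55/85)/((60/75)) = 1778063/26860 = 66.20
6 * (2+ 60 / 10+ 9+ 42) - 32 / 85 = 30058 / 85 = 353.62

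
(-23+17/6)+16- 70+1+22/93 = -13565/186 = -72.93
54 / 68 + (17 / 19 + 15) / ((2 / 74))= 380429 / 646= 588.90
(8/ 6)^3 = 64/ 27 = 2.37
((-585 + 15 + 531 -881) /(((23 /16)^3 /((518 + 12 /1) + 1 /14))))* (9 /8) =-683919360 /3703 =-184693.32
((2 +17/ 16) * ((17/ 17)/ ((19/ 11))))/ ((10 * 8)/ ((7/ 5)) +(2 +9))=3773/ 145008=0.03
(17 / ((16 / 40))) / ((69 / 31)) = 2635 / 138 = 19.09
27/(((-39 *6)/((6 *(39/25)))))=-27/25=-1.08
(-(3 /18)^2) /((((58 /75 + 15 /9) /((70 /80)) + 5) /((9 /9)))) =-175 /49068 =-0.00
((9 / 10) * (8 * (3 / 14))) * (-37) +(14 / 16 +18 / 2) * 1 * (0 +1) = -13219 / 280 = -47.21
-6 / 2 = -3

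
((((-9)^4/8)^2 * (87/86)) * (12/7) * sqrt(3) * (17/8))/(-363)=-63666100359 * sqrt(3)/9323776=-11827.07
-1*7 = -7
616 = 616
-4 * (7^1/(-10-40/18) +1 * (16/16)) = -94/55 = -1.71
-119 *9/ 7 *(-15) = 2295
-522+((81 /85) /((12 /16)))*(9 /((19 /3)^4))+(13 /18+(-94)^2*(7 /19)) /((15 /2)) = -87.85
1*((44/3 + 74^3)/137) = 1215716/411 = 2957.95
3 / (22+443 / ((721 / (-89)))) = -721 / 7855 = -0.09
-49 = -49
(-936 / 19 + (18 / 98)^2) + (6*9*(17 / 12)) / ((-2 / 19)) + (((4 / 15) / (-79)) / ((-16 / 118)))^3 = -775.98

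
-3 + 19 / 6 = 1 / 6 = 0.17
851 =851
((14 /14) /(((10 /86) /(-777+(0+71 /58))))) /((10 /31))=-11995667 /580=-20682.18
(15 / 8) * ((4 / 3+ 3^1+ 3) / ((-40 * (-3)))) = 11 / 96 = 0.11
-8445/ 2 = -4222.50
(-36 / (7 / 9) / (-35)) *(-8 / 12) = -216 / 245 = -0.88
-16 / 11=-1.45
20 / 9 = 2.22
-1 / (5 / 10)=-2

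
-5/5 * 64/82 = -32/41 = -0.78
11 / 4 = 2.75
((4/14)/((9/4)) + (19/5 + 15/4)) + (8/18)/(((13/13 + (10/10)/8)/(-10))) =42257/11340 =3.73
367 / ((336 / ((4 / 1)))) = 367 / 84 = 4.37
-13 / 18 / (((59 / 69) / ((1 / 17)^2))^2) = -6877 / 581473202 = -0.00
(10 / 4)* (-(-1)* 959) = 4795 / 2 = 2397.50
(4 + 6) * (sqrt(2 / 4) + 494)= 4947.07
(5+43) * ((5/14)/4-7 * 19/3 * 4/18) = -29522/63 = -468.60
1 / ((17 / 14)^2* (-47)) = -196 / 13583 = -0.01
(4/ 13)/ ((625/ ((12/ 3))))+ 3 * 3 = 73141/ 8125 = 9.00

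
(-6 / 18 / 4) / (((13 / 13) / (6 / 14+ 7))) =-13 / 21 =-0.62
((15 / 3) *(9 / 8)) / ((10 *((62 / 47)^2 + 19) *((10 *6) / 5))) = 6627 / 2932160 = 0.00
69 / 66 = 23 / 22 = 1.05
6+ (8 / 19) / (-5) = 562 / 95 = 5.92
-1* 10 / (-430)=1 / 43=0.02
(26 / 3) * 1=26 / 3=8.67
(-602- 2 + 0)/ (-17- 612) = 604/ 629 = 0.96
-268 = -268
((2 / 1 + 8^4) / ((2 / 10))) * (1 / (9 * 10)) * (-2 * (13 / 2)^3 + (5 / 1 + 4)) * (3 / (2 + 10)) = -1475963 / 48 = -30749.23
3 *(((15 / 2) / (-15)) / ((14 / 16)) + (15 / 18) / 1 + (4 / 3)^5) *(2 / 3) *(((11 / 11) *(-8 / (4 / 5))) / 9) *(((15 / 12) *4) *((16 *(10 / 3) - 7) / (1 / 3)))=-105827650 / 15309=-6912.77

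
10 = 10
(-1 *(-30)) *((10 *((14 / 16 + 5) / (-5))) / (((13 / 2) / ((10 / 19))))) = -7050 / 247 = -28.54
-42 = -42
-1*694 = -694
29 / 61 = 0.48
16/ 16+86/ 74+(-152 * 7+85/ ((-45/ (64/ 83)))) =-1063.29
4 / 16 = 1 / 4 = 0.25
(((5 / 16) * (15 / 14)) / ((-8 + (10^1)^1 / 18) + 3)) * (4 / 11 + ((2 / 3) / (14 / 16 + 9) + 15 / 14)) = -2467845 / 21801472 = -0.11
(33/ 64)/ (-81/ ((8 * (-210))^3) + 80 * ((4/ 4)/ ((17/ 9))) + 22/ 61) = 93902424000/ 7778735107111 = 0.01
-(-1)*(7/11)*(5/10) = 0.32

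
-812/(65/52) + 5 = -3223/5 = -644.60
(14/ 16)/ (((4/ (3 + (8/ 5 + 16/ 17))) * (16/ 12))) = 9891/ 10880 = 0.91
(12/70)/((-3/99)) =-198/35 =-5.66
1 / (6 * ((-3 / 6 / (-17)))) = 17 / 3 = 5.67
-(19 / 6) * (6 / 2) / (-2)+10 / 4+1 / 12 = 22 / 3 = 7.33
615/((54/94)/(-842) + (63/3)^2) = 8112670/5817369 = 1.39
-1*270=-270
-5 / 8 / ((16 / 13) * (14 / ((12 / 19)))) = -195 / 8512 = -0.02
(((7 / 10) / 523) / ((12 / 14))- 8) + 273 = 8315749 / 31380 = 265.00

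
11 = 11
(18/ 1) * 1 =18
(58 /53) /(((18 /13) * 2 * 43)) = 377 /41022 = 0.01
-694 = -694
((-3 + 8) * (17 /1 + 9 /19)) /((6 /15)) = 4150 /19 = 218.42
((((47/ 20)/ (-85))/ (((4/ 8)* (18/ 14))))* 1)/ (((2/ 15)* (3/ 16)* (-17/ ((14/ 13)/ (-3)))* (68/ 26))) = -9212/ 663255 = -0.01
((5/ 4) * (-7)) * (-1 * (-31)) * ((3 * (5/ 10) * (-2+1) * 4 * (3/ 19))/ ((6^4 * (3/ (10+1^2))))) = 11935/ 16416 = 0.73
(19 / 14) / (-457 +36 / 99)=-209 / 70322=-0.00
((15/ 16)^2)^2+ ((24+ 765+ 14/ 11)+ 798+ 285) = 1874.05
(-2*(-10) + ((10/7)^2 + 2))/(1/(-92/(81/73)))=-7911448/3969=-1993.31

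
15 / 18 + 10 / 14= 65 / 42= 1.55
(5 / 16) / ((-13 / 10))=-25 / 104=-0.24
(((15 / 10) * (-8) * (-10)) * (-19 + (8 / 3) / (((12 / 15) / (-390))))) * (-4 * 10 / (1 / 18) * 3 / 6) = 56980800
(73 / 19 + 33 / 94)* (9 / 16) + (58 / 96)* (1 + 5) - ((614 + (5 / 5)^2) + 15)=-17831891 / 28576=-624.02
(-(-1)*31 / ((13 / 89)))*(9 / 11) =173.64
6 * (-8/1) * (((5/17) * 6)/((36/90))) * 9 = -1905.88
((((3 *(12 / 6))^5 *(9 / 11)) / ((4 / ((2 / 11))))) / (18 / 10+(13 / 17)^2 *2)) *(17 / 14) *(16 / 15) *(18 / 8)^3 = 5221939266 / 3634477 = 1436.78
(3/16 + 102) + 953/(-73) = 104107/1168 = 89.13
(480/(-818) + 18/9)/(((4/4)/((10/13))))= 1.09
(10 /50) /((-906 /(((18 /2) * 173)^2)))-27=-848853 /1510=-562.15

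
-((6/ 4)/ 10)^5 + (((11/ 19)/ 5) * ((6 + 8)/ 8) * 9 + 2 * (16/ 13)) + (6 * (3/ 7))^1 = 37936059853/ 5532800000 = 6.86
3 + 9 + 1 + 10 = 23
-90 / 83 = -1.08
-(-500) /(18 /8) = 2000 /9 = 222.22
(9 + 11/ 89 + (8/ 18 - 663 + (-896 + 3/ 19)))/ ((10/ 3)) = -11789201/ 25365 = -464.78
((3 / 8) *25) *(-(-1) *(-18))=-675 / 4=-168.75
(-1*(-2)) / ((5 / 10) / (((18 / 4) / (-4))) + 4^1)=9 / 16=0.56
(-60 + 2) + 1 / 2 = -115 / 2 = -57.50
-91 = -91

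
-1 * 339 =-339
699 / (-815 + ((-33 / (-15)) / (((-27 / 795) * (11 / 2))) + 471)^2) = 0.00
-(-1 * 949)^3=854670349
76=76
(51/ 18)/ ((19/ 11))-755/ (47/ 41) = -656.98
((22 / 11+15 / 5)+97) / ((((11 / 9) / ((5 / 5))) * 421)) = 918 / 4631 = 0.20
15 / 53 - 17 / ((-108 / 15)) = 5045 / 1908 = 2.64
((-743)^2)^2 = 304758098401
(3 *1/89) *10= 0.34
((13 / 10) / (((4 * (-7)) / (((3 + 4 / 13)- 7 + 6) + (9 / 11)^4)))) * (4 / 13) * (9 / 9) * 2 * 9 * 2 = -9441414 / 6661655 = -1.42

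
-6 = -6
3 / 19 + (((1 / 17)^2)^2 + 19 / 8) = 32155737 / 12695192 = 2.53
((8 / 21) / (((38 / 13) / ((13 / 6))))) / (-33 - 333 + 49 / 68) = -22984 / 29732283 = -0.00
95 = 95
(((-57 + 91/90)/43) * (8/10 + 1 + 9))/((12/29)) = -146131/4300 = -33.98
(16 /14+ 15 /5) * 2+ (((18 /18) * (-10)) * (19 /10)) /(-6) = 481 /42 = 11.45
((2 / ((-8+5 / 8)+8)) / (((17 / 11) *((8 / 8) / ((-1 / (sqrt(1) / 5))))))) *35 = -6160 / 17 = -362.35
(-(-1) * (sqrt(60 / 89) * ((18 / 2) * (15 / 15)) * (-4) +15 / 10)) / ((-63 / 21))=-1 / 2 +24 * sqrt(1335) / 89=9.35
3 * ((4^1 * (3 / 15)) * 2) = 24 / 5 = 4.80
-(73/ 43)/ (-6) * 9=219/ 86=2.55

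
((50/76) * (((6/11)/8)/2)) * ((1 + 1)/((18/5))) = 125/10032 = 0.01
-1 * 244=-244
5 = 5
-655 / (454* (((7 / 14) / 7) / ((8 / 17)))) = -36680 / 3859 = -9.51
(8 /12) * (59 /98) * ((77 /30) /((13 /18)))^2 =21417 /4225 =5.07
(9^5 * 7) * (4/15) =551124/5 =110224.80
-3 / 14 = -0.21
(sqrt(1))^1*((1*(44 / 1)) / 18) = 22 / 9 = 2.44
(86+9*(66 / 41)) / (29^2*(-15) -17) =-515 / 64739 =-0.01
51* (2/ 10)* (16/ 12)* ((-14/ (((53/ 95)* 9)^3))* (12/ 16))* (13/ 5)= -106108730/ 36177111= -2.93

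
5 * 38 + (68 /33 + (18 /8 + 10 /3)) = 26089 /132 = 197.64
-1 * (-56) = 56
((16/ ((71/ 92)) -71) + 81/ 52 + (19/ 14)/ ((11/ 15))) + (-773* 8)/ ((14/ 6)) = -766755163/ 284284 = -2697.14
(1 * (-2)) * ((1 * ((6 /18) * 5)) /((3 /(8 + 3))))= -12.22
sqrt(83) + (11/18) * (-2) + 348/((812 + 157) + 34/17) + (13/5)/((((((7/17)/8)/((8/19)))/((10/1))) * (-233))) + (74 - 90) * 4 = -17813168537/270812871 + sqrt(83) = -56.67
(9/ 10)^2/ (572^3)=81/ 18714924800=0.00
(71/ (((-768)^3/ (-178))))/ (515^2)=6319/ 60071451033600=0.00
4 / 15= 0.27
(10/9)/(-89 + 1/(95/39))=-475/37872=-0.01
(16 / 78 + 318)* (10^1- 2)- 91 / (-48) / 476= 36005603 / 14144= 2545.65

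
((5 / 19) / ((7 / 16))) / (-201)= -80 / 26733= -0.00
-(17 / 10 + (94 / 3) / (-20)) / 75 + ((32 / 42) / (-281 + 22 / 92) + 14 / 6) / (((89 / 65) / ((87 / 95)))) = 5950738637 / 3821871375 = 1.56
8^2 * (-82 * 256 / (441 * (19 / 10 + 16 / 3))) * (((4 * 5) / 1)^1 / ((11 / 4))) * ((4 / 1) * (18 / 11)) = -25794969600 / 1286593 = -20049.05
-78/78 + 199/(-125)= -324/125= -2.59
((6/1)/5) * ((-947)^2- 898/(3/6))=5370078/5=1074015.60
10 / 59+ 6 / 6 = 69 / 59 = 1.17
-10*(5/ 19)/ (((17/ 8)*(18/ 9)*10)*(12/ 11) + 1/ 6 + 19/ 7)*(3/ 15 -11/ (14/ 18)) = 322080/ 432269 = 0.75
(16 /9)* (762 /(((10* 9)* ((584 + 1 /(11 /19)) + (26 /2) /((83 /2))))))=1855216 /72232425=0.03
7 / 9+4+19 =214 / 9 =23.78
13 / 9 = 1.44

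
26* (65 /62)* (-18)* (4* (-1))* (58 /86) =1764360 /1333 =1323.60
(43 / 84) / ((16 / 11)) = 473 / 1344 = 0.35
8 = 8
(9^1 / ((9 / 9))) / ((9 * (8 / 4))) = 1 / 2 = 0.50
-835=-835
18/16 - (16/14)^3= -1009/2744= -0.37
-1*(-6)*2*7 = 84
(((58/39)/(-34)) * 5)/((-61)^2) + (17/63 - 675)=-34956074273/51807483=-674.73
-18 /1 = -18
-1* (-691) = 691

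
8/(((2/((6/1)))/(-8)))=-192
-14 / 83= -0.17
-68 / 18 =-34 / 9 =-3.78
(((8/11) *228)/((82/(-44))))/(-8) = 456/41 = 11.12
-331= -331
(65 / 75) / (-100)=-13 / 1500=-0.01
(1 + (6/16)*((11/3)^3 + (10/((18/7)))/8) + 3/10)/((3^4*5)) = 57509/1166400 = 0.05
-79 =-79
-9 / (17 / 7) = -63 / 17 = -3.71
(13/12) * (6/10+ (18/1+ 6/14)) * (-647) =-933621/70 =-13337.44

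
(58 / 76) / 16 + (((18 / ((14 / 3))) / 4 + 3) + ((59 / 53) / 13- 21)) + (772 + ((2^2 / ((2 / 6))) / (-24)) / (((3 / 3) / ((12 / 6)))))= 2211303779 / 2932384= 754.10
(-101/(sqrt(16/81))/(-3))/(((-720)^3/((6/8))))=-101/663552000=-0.00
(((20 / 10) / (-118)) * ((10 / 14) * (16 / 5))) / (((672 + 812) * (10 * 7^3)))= -0.00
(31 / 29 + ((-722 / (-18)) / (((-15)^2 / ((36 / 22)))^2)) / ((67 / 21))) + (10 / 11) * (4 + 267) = 109073068757 / 440818125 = 247.43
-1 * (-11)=11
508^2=258064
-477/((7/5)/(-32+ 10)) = 52470/7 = 7495.71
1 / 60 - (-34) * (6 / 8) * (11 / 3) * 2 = 187.02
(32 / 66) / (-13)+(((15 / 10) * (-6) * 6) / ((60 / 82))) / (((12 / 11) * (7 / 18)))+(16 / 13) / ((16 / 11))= -5199643 / 30030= -173.15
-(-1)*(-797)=-797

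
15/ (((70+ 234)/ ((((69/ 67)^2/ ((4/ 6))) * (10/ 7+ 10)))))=1071225/ 1194074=0.90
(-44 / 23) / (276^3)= -11 / 120891312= -0.00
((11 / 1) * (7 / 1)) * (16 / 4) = 308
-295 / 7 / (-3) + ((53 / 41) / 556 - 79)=-31092631 / 478716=-64.95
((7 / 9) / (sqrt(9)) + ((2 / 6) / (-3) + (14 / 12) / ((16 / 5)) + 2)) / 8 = 2171 / 6912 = 0.31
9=9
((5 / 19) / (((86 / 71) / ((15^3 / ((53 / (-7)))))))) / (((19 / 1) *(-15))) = 0.34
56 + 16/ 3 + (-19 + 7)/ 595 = 109444/ 1785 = 61.31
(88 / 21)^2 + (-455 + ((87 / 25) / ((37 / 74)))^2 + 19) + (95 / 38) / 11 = -369.77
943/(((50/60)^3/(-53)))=-10795464/125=-86363.71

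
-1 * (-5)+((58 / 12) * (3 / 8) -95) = -1411 / 16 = -88.19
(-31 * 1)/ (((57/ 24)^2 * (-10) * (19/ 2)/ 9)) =17856/ 34295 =0.52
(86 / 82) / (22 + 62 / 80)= 1720 / 37351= 0.05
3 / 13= 0.23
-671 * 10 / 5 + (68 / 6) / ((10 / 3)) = -6693 / 5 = -1338.60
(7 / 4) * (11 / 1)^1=77 / 4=19.25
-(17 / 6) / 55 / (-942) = 17 / 310860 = 0.00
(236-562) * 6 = -1956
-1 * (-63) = 63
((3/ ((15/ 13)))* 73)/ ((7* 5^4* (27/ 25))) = 949/ 23625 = 0.04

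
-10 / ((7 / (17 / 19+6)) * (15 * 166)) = -131 / 33117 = -0.00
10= 10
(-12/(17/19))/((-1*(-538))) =-114/4573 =-0.02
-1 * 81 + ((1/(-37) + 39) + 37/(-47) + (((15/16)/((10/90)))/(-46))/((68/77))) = -3744350697/87033472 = -43.02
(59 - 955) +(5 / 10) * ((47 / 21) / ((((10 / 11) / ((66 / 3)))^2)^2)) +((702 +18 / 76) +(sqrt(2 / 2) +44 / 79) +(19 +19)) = 7558150030516 / 19700625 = 383650.27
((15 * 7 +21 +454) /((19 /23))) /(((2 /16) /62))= 6616640 /19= 348244.21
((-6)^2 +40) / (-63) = -76 / 63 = -1.21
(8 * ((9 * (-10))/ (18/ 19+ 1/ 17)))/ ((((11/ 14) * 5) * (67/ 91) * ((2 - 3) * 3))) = 1519392/ 18425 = 82.46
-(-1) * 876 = 876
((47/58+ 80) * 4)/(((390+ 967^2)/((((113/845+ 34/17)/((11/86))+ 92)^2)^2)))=48208.25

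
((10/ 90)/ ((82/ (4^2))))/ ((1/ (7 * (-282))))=-5264/ 123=-42.80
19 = 19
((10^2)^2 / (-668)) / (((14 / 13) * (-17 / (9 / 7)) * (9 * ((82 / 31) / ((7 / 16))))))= 251875 / 13036688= 0.02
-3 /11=-0.27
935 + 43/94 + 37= 91411/94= 972.46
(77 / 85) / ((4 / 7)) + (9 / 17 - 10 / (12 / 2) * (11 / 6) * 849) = -2643893 / 1020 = -2592.05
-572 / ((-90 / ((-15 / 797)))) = -286 / 2391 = -0.12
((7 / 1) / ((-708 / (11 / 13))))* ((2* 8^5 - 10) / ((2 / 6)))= -2522751 / 1534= -1644.56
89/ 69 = 1.29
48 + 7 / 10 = 487 / 10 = 48.70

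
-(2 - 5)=3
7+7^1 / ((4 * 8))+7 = 14.22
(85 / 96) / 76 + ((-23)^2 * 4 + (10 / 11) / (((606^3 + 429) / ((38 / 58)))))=73066955774892953 / 34530507318912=2116.01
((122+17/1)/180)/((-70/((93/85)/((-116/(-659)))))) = -2839631/41412000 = -0.07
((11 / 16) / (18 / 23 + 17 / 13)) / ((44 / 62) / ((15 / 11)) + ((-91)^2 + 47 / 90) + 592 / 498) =0.00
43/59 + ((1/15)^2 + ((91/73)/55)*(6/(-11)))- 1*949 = -111193382383/117258075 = -948.28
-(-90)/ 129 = 0.70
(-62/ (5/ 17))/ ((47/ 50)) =-10540/ 47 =-224.26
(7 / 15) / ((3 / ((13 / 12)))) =91 / 540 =0.17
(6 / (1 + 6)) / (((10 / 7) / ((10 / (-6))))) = -1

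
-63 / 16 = -3.94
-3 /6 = -1 /2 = -0.50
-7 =-7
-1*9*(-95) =855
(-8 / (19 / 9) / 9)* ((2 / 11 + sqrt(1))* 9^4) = -682344 / 209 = -3264.80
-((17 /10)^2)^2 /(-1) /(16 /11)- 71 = -10441269 /160000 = -65.26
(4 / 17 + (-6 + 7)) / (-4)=-21 / 68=-0.31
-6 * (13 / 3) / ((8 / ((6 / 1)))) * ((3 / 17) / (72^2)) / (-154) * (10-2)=13 / 376992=0.00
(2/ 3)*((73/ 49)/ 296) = 73/ 21756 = 0.00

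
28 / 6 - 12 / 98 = 668 / 147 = 4.54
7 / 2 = 3.50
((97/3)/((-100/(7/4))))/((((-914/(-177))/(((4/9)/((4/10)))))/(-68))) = 681037/82260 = 8.28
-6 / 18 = -0.33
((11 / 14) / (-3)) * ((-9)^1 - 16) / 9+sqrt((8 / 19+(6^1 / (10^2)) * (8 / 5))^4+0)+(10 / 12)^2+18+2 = 21.69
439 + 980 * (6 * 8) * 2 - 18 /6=94516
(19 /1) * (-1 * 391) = -7429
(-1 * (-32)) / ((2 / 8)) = 128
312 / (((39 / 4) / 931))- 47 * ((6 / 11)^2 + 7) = 3563331 / 121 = 29449.02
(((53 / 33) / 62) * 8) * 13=2756 / 1023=2.69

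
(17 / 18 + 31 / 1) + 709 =13337 / 18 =740.94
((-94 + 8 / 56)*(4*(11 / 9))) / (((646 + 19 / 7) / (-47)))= 150964 / 4541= 33.24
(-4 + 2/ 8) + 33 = 117/ 4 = 29.25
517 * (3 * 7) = 10857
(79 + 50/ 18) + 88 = 1528/ 9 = 169.78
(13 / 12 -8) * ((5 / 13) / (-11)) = 415 / 1716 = 0.24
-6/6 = -1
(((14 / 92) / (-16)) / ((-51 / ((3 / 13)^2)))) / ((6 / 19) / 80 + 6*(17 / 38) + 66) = 665 / 4599362716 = 0.00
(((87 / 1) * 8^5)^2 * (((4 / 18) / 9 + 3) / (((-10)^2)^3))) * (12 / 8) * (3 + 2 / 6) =691372294144 / 5625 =122910630.07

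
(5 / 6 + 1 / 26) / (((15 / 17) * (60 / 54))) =289 / 325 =0.89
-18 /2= -9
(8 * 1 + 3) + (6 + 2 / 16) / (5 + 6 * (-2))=81 / 8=10.12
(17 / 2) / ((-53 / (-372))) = 3162 / 53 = 59.66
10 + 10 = 20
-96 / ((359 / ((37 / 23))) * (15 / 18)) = -21312 / 41285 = -0.52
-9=-9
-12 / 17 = -0.71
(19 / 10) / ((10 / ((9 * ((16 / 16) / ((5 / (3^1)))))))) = 513 / 500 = 1.03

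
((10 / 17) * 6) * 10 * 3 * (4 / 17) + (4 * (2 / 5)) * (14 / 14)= 38312 / 1445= 26.51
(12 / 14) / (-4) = -0.21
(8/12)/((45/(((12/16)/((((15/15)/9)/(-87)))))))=-87/10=-8.70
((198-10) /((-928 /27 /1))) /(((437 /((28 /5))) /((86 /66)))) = -127323 /1394030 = -0.09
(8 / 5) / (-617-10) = -8 / 3135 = -0.00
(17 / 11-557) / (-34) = 16.34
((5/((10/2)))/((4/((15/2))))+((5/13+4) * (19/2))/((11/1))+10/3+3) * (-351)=-370503/88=-4210.26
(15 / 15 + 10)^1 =11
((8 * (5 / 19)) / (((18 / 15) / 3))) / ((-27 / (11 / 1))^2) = 0.87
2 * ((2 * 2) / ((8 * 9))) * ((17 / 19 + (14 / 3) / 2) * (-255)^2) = 1329400 / 57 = 23322.81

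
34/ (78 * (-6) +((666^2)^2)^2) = 17/ 19353692553109714309014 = 0.00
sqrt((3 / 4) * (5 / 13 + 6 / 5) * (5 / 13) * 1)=sqrt(309) / 26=0.68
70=70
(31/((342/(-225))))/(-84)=775/3192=0.24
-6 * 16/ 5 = -96/ 5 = -19.20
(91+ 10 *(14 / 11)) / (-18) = -1141 / 198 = -5.76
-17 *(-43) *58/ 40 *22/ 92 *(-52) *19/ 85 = -3388099/ 1150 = -2946.17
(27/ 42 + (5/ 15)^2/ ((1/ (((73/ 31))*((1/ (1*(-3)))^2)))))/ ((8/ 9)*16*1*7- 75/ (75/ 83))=23621/ 581994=0.04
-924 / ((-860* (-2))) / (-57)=77 / 8170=0.01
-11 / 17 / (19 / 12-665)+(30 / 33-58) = -84990184 / 1488707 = -57.09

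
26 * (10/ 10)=26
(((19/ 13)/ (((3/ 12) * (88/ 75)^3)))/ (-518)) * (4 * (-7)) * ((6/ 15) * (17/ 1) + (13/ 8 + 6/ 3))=668503125/ 327788032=2.04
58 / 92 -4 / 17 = 309 / 782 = 0.40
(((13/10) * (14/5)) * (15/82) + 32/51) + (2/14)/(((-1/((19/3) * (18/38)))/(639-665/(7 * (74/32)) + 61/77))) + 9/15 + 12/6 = -105376777753/417008130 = -252.70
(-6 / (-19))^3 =216 / 6859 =0.03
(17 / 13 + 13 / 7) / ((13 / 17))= 4896 / 1183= 4.14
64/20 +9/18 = 37/10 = 3.70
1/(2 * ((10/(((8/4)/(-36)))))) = -1/360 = -0.00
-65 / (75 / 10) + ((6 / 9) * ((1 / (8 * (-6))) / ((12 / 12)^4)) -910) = -66145 / 72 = -918.68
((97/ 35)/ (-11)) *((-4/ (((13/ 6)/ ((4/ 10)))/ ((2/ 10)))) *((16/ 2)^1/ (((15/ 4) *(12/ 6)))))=24832/ 625625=0.04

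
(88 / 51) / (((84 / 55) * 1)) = 1210 / 1071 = 1.13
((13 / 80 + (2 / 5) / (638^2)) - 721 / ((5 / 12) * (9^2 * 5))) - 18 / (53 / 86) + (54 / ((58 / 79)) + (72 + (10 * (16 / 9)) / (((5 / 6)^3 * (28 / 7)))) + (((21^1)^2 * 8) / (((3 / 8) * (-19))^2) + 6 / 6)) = 800769978401531 / 4205505340080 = 190.41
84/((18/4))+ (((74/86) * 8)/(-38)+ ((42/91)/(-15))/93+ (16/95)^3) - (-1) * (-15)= 155555850527/44572354125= 3.49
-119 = -119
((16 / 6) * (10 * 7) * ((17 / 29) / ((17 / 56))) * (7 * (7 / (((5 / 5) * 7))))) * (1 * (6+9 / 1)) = 1097600 / 29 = 37848.28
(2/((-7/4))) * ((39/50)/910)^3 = -27/37515625000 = -0.00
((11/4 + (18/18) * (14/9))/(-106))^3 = -3723875/55568042496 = -0.00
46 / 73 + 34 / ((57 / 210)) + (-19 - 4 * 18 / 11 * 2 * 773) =-152758873 / 15257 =-10012.38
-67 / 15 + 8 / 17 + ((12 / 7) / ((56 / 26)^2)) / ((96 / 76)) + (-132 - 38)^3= -13750907805739 / 2798880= -4913003.70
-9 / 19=-0.47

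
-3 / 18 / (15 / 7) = -0.08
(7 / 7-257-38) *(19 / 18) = -931 / 3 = -310.33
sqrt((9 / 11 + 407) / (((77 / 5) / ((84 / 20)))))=sqrt(13458) / 11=10.55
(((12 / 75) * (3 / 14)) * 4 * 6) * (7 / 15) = 48 / 125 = 0.38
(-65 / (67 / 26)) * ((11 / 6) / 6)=-9295 / 1206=-7.71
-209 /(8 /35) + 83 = -6651 /8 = -831.38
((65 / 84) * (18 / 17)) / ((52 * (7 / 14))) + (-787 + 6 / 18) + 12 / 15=-5610863 / 7140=-785.84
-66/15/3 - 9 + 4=-97/15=-6.47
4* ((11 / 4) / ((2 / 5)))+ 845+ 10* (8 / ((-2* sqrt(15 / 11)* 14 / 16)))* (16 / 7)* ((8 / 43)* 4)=1745 / 2-32768* sqrt(165) / 6321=805.91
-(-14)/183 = 14/183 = 0.08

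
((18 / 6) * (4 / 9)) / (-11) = -4 / 33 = -0.12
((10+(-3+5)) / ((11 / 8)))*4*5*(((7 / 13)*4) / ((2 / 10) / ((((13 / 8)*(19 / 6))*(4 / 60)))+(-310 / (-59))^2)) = 888908160 / 66654401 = 13.34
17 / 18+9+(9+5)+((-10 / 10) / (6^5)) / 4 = 744767 / 31104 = 23.94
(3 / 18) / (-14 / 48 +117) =4 / 2801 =0.00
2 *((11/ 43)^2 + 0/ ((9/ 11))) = 242/ 1849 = 0.13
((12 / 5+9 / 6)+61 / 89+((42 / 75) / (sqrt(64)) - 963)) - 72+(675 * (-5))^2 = 101367392433 / 8900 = 11389594.66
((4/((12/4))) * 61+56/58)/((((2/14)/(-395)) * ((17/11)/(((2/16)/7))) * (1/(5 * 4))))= -77775500/1479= -52586.54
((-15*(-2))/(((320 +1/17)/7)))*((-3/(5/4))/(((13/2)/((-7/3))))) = 39984/70733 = 0.57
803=803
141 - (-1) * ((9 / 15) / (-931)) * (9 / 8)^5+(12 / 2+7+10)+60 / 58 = 730027564177 / 4423516160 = 165.03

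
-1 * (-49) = 49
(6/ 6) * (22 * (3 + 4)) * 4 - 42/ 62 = 19075/ 31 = 615.32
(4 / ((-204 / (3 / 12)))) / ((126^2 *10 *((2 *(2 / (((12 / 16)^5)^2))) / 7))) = -243 / 79859548160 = -0.00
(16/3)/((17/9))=48/17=2.82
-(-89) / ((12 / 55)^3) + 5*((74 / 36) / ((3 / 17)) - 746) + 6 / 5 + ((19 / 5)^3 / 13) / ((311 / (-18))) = 4277608443889 / 873288000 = 4898.28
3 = 3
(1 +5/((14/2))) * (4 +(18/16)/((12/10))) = 237/28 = 8.46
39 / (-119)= -39 / 119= -0.33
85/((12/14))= 595/6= 99.17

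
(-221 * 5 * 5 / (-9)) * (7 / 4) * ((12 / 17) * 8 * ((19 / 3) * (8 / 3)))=2766400 / 27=102459.26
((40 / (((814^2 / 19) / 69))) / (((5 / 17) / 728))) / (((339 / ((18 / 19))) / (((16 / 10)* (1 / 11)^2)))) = 81978624 / 11324593885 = 0.01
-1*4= -4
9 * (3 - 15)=-108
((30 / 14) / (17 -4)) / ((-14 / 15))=-225 / 1274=-0.18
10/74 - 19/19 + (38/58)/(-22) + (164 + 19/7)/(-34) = -8143631/1404557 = -5.80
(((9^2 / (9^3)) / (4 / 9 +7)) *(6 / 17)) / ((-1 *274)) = -3 / 156043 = -0.00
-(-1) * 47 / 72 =47 / 72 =0.65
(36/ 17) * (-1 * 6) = -216/ 17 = -12.71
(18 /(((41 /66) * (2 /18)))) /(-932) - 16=-155521 /9553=-16.28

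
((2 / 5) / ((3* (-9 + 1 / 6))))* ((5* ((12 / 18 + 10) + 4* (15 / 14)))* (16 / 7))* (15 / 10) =-10048 / 2597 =-3.87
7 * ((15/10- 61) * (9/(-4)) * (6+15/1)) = 157437/8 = 19679.62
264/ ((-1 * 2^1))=-132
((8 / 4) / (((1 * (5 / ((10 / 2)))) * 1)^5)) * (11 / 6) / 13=11 / 39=0.28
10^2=100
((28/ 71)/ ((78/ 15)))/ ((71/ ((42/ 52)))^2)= 15435/ 1572660934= 0.00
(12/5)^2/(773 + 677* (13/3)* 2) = 432/498025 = 0.00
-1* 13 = -13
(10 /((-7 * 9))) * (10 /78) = -50 /2457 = -0.02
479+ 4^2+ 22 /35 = 17347 /35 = 495.63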